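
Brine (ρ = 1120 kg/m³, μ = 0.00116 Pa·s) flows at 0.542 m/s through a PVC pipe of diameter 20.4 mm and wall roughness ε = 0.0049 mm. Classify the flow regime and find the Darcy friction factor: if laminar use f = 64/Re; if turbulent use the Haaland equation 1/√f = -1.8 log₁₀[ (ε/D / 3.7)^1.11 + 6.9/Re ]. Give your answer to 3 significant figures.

Re = ρVD/μ = 1120·0.542·0.0204/0.00116 = 1.068e+04.
Re > 4000 → turbulent. ε/D = 4.9e-06/0.0204 = 0.00024; Haaland: 1/√f = -1.8 log₁₀[2.25e-05 + 0.000646] = 5.714, so f = 0.03062.

f ≈ 0.0306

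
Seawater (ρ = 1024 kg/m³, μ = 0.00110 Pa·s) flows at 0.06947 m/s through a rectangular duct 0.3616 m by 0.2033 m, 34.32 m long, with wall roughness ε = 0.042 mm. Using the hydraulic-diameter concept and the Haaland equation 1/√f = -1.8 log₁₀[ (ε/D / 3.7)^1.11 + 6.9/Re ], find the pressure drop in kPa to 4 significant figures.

ΔP ≈ 0.008843 kPa

Hydraulic diameter D_h = 4A/P = 4·(0.3616·0.2033)/(2·(0.3616+0.2033)) = 0.2941/1.13 = 0.2603 m.
Re = ρVD_h/μ = 1024·0.06947·0.2603/0.0011 = 1.683e+04.
ε/D_h = 4.2e-05/0.2603 = 0.000161; Haaland gives 1/√f = -1.8 log₁₀[1.45e-05+0.00041] = 6.07, so f = 0.02714.
ΔP = f(L/D_h)(ρV²/2) = 0.02714·34.32/0.2603·2.471 = 8.843 Pa.
ΔP = 0.008843 kPa.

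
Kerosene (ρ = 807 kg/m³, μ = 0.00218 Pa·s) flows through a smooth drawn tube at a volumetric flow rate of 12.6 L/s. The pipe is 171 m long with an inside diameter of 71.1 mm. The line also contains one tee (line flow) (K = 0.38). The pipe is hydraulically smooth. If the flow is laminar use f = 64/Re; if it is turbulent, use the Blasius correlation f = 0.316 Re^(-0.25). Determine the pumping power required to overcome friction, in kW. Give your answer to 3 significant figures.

Q = 12.6 L/s = 12.6/1000 = 0.0126 m³/s.
Cross-sectional area A = πD²/4 = π(0.0711)²/4 = 0.00397 m²; mean velocity V = Q/A = 0.0126/0.00397 = 3.174 m/s.
Reynolds number Re = ρVD/μ = 807 · 3.174 · 0.0711 / 0.00218 = 8.353e+04.
Re > 4000 → turbulent. Smooth-pipe (Blasius): f = 0.316 Re^(-0.25) = 0.316/(8.353e+04)^0.25 = 0.01859.
Total minor-loss coefficient ΣK = 1·0.38 = 0.38.
ΔP = [f·L/D + ΣK]·(ρV²/2) = [0.01859·171/0.0711 + 0.38]·(807·3.174²/2) = [44.71 + 0.38]·4064 = 1.832e+05 Pa.
Pumping power P = QΔP = 0.0126·1.832e+05 = 2308 W = 2.31 kW.

P ≈ 2.31 kW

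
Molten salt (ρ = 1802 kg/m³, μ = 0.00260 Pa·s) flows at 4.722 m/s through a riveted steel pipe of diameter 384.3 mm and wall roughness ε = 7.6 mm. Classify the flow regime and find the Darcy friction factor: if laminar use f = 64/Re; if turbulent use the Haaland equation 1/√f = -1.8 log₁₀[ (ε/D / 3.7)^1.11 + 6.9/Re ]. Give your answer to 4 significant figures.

Re = ρVD/μ = 1802·4.722·0.3843/0.0026 = 1.258e+06.
Re > 4000 → turbulent. ε/D = 0.0076/0.3843 = 0.0198; Haaland: 1/√f = -1.8 log₁₀[0.00301 + 5.49e-06] = 4.538, so f = 0.04856.

f ≈ 0.04856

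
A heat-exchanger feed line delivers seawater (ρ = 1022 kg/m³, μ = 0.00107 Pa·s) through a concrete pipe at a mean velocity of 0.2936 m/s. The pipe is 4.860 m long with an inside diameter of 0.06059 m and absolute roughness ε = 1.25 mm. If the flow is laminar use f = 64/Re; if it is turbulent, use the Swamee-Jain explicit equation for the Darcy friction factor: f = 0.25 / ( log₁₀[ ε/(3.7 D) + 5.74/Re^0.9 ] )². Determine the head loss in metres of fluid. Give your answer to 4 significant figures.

h_f ≈ 0.01839 m

Reynolds number Re = ρVD/μ = 1022 · 0.2936 · 0.06059 / 0.00107 = 1.699e+04.
Re > 4000 → turbulent. Relative roughness ε/D = 0.00125/0.06059 = 0.0206. Swamee-Jain: f = 0.25/(log₁₀[0.0206/3.7 + 5.74/1.699e+04^0.9])² = 0.25/(log₁₀[0.00558 + 0.000895])² = 0.25/(-2.189)² = 0.05217.
Darcy-Weisbach: ΔP = f(L/D)(ρV²/2) = 0.05217·(4.86/0.06059)·(1022·0.2936²/2) = 0.05217·80.21·44.05 = 184.3 Pa.
Head loss h_f = ΔP/(ρg) = 184.3/(1022·9.81) = 0.01839 m.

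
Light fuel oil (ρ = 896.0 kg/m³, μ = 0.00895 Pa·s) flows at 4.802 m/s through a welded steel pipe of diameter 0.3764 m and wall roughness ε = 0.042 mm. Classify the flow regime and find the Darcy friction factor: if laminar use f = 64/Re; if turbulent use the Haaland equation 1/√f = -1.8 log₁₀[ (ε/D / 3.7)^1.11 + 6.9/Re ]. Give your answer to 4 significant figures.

f ≈ 0.01653

Re = ρVD/μ = 896·4.802·0.3764/0.00895 = 1.809e+05.
Re > 4000 → turbulent. ε/D = 4.2e-05/0.3764 = 0.000112; Haaland: 1/√f = -1.8 log₁₀[9.6e-06 + 3.81e-05] = 7.778, so f = 0.01653.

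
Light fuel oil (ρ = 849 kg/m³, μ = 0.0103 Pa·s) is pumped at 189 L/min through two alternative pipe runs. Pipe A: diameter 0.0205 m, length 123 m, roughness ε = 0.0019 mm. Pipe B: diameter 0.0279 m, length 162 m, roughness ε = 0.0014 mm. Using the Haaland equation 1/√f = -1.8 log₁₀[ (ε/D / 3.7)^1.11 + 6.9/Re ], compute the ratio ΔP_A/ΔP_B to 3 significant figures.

Pipe A: V = Q/A = 0.00315/0.0003301 = 9.544 m/s; Re = 1.613e+04; ε/D = 9.27e-05; Haaland → f = 0.02733; ΔP_A = f(L/D)(ρV²/2) = 6.339e+06 Pa.
Pipe B: V = Q/A = 0.00315/0.0006114 = 5.152 m/s; Re = 1.185e+04; ε/D = 5.02e-05; Haaland → f = 0.02955; ΔP_B = f(L/D)(ρV²/2) = 1.934e+06 Pa.
ΔP_A/ΔP_B = 6.339e+06/1.934e+06 = 3.28.

ΔP_A/ΔP_B ≈ 3.28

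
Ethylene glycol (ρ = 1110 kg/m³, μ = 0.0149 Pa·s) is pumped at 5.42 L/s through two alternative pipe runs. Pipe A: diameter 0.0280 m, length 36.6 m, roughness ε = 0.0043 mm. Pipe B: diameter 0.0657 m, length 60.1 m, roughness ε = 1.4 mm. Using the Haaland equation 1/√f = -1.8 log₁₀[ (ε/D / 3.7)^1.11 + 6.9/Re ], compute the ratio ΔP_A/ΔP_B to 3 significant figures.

Pipe A: V = Q/A = 0.00542/0.0006158 = 8.802 m/s; Re = 1.836e+04; ε/D = 0.000154; Haaland → f = 0.02655; ΔP_A = f(L/D)(ρV²/2) = 1.492e+06 Pa.
Pipe B: V = Q/A = 0.00542/0.00339 = 1.599 m/s; Re = 7825; ε/D = 0.0213; Haaland → f = 0.05439; ΔP_B = f(L/D)(ρV²/2) = 7.058e+04 Pa.
ΔP_A/ΔP_B = 1.492e+06/7.058e+04 = 21.1.

ΔP_A/ΔP_B ≈ 21.1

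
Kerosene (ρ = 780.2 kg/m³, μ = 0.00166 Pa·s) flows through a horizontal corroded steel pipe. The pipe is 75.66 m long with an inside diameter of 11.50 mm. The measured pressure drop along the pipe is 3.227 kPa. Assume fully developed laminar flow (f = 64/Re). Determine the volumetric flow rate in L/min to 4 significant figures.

Q ≈ 0.6618 L/min

For laminar flow, f = 64/Re with Re = ρVD/μ, so Darcy-Weisbach reduces to ΔP = 32μLV/D². Solving for V: V = ΔP·D²/(32μL) = 3227·(0.0115)²/(32·0.00166·75.66) = 0.1062 m/s.
Check: Re = ρVD/μ = 780.2·0.1062·0.0115/0.00166 = 573.9 < 2300, so the laminar assumption holds.
Q = V·A = 0.1062·(π/4·0.0115²) = 1.103e-05 m³/s = 0.6618 L/min.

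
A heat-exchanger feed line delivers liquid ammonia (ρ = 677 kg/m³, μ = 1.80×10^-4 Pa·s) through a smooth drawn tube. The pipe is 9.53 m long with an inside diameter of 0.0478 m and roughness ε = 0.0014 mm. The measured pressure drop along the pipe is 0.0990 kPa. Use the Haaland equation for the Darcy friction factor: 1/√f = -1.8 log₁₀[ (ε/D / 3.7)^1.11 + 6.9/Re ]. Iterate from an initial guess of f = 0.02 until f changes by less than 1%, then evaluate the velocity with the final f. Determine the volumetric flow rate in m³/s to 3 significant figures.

Q ≈ 4.74×10^-4 m³/s

Rearranging Darcy-Weisbach: V = √(2·ΔP·D/(f·L·ρ)). With ε/D = 1.4e-06/0.0478 = 2.93e-05, iterate starting from f = 0.02:
  f = 0.02 → V = √(2·99·0.0478/(0.02·9.53·677)) = 0.2708 m/s; Re = ρVD/μ = 4.869e+04; f → 0.02091
  f = 0.02091 → V = 0.2649 m/s; Re = 4.762e+04; f → 0.02101
Converged (Δf/f < 1%). With the final f = 0.02101: V = √(2·99·0.0478/(0.02101·9.53·677)) = 0.2642 m/s.
Q = V·A = 0.2642·(π/4·0.0478²) = 0.0004741 m³/s = 4.74×10^-4 m³/s.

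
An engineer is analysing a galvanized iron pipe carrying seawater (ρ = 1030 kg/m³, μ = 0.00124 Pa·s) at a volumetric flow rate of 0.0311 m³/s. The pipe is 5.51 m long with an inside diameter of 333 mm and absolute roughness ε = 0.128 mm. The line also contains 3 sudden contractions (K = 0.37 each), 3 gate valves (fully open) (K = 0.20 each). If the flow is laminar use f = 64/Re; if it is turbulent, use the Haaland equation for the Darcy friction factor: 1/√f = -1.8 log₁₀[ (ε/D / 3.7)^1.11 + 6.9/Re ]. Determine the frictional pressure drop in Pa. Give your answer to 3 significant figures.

Cross-sectional area A = πD²/4 = π(0.333)²/4 = 0.08709 m²; mean velocity V = Q/A = 0.0311/0.08709 = 0.3571 m/s.
Reynolds number Re = ρVD/μ = 1030 · 0.3571 · 0.333 / 0.00124 = 9.877e+04.
Re > 4000 → turbulent. Relative roughness ε/D = 0.000128/0.333 = 0.000384. Haaland: 1/√f = -1.8 log₁₀[(0.000384/3.7)^1.11 + 6.9/9.877e+04] = -1.8 log₁₀[3.79e-05 + 6.99e-05] = 7.142, so f = 0.01961.
Total minor-loss coefficient ΣK = 3·0.37 + 3·0.2 = 1.71.
ΔP = [f·L/D + ΣK]·(ρV²/2) = [0.01961·5.51/0.333 + 1.71]·(1030·0.3571²/2) = [0.3244 + 1.71]·65.67 = 133.6 Pa.

ΔP ≈ 134 Pa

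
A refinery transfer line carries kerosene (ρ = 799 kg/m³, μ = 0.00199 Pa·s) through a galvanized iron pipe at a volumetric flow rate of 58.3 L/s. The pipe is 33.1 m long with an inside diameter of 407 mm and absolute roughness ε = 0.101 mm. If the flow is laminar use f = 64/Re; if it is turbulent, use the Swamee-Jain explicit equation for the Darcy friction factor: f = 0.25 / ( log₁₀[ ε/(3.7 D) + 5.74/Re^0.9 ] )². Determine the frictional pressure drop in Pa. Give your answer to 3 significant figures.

ΔP ≈ 132 Pa

Q = 58.3 L/s = 58.3/1000 = 0.0583 m³/s.
Cross-sectional area A = πD²/4 = π(0.407)²/4 = 0.1301 m²; mean velocity V = Q/A = 0.0583/0.1301 = 0.4481 m/s.
Reynolds number Re = ρVD/μ = 799 · 0.4481 · 0.407 / 0.00199 = 7.323e+04.
Re > 4000 → turbulent. Relative roughness ε/D = 0.000101/0.407 = 0.000248. Swamee-Jain: f = 0.25/(log₁₀[0.000248/3.7 + 5.74/7.323e+04^0.9])² = 0.25/(log₁₀[6.71e-05 + 0.00024])² = 0.25/(-3.512)² = 0.02026.
Darcy-Weisbach: ΔP = f(L/D)(ρV²/2) = 0.02026·(33.1/0.407)·(799·0.4481²/2) = 0.02026·81.33·80.22 = 132.2 Pa.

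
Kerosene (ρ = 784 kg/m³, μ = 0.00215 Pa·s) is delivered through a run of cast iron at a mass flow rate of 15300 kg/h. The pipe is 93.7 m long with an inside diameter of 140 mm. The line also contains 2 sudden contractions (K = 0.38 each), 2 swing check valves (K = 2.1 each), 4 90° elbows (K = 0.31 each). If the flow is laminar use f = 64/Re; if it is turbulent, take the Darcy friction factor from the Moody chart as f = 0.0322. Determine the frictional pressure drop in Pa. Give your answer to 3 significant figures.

ΔP ≈ 1350 Pa

ṁ = 15300 kg/h = 15300/3600 = 4.25 kg/s.
A = πD²/4 = π(0.14)²/4 = 0.01539 m²; mean velocity V = ṁ/(ρA) = 4.25/(784 · 0.01539) = 0.3521 m/s.
Reynolds number Re = ρVD/μ = 784 · 0.3521 · 0.14 / 0.00215 = 1.798e+04.
Re > 4000 → turbulent; use the Moody-chart value f = 0.0322.
Total minor-loss coefficient ΣK = 2·0.38 + 2·2.1 + 4·0.31 = 6.2.
ΔP = [f·L/D + ΣK]·(ρV²/2) = [0.0322·93.7/0.14 + 6.2]·(784·0.3521²/2) = [21.55 + 6.2]·48.61 = 1349 Pa.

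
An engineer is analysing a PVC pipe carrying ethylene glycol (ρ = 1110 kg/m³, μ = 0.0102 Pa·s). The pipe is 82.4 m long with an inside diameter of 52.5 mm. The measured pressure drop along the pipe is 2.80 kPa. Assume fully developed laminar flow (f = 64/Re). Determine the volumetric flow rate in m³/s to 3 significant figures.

For laminar flow, f = 64/Re with Re = ρVD/μ, so Darcy-Weisbach reduces to ΔP = 32μLV/D². Solving for V: V = ΔP·D²/(32μL) = 2800·(0.0525)²/(32·0.0102·82.4) = 0.2869 m/s.
Check: Re = ρVD/μ = 1110·0.2869·0.0525/0.0102 = 1639 < 2300, so the laminar assumption holds.
Q = V·A = 0.2869·(π/4·0.0525²) = 0.0006212 m³/s = 6.21×10^-4 m³/s.

Q ≈ 6.21×10^-4 m³/s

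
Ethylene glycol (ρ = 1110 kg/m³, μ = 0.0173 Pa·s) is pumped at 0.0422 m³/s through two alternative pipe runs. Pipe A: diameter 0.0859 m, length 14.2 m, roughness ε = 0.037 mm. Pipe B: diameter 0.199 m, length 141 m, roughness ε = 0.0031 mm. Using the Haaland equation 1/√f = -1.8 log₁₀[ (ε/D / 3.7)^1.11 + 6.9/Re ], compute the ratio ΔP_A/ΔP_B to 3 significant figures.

ΔP_A/ΔP_B ≈ 5.77

Pipe A: V = Q/A = 0.0422/0.005795 = 7.282 m/s; Re = 4.013e+04; ε/D = 0.000431; Haaland → f = 0.02294; ΔP_A = f(L/D)(ρV²/2) = 1.116e+05 Pa.
Pipe B: V = Q/A = 0.0422/0.0311 = 1.357 m/s; Re = 1.732e+04; ε/D = 1.56e-05; Haaland → f = 0.02672; ΔP_B = f(L/D)(ρV²/2) = 1.934e+04 Pa.
ΔP_A/ΔP_B = 1.116e+05/1.934e+04 = 5.77.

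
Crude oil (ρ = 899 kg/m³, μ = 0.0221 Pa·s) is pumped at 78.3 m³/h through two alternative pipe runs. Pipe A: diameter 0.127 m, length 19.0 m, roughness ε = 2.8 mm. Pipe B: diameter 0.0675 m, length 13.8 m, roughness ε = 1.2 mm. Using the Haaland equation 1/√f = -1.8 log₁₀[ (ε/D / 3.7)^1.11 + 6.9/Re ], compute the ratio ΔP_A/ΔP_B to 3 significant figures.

ΔP_A/ΔP_B ≈ 0.0650

Pipe A: V = Q/A = 0.02175/0.01267 = 1.717 m/s; Re = 8870; ε/D = 0.022; Haaland → f = 0.05449; ΔP_A = f(L/D)(ρV²/2) = 1.08e+04 Pa.
Pipe B: V = Q/A = 0.02175/0.003578 = 6.078 m/s; Re = 1.669e+04; ε/D = 0.0178; Haaland → f = 0.04896; ΔP_B = f(L/D)(ρV²/2) = 1.662e+05 Pa.
ΔP_A/ΔP_B = 1.08e+04/1.662e+05 = 0.0650.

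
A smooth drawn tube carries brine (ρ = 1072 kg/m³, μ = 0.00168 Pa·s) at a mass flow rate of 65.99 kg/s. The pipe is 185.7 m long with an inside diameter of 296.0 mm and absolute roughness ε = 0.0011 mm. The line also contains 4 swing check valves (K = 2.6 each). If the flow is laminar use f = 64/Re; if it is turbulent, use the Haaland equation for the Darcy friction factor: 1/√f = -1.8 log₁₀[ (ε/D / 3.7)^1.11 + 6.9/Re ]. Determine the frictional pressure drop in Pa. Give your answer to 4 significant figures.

ΔP ≈ 8777 Pa

A = πD²/4 = π(0.296)²/4 = 0.06881 m²; mean velocity V = ṁ/(ρA) = 65.99/(1072 · 0.06881) = 0.8946 m/s.
Reynolds number Re = ρVD/μ = 1072 · 0.8946 · 0.296 / 0.00168 = 1.69e+05.
Re > 4000 → turbulent. Relative roughness ε/D = 1.1e-06/0.296 = 3.72e-06. Haaland: 1/√f = -1.8 log₁₀[(3.72e-06/3.7)^1.11 + 6.9/1.69e+05] = -1.8 log₁₀[2.2e-07 + 4.08e-05] = 7.896, so f = 0.01604.
Total minor-loss coefficient ΣK = 4·2.6 = 10.4.
ΔP = [f·L/D + ΣK]·(ρV²/2) = [0.01604·185.7/0.296 + 10.4]·(1072·0.8946²/2) = [10.06 + 10.4]·428.9 = 8777 Pa.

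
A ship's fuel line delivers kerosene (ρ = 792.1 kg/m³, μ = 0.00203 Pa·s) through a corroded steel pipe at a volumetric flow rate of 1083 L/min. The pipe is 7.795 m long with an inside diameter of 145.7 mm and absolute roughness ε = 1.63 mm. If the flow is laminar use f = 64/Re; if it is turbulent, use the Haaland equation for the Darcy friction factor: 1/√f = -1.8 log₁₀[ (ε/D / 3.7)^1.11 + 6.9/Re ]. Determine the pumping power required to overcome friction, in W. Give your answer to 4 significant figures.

Q = 1083 L/min = 1083/60000 = 0.01805 m³/s.
Cross-sectional area A = πD²/4 = π(0.1457)²/4 = 0.01667 m²; mean velocity V = Q/A = 0.01805/0.01667 = 1.083 m/s.
Reynolds number Re = ρVD/μ = 792.1 · 1.083 · 0.1457 / 0.00203 = 6.155e+04.
Re > 4000 → turbulent. Relative roughness ε/D = 0.00163/0.1457 = 0.0112. Haaland: 1/√f = -1.8 log₁₀[(0.0112/3.7)^1.11 + 6.9/6.155e+04] = -1.8 log₁₀[0.0016 + 0.000112] = 4.981, so f = 0.04031.
Darcy-Weisbach: ΔP = f(L/D)(ρV²/2) = 0.04031·(7.795/0.1457)·(792.1·1.083²/2) = 0.04031·53.5·464.2 = 1001 Pa.
Pumping power P = QΔP = 0.01805·1001 = 18.068 W = 18.07 W.

P ≈ 18.07 W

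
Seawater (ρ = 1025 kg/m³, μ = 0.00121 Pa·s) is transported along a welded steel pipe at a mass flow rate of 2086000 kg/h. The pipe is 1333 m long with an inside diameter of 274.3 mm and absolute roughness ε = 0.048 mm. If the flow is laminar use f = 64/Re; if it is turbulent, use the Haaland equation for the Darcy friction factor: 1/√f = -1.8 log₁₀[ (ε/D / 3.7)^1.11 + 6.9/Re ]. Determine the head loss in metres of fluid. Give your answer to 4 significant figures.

h_f ≈ 313.6 m

ṁ = 2086000 kg/h = 2086000/3600 = 579.4 kg/s.
A = πD²/4 = π(0.2743)²/4 = 0.05909 m²; mean velocity V = ṁ/(ρA) = 579.4/(1025 · 0.05909) = 9.566 m/s.
Reynolds number Re = ρVD/μ = 1025 · 9.566 · 0.2743 / 0.00121 = 2.223e+06.
Re > 4000 → turbulent. Relative roughness ε/D = 4.8e-05/0.2743 = 0.000175. Haaland: 1/√f = -1.8 log₁₀[(0.000175/3.7)^1.11 + 6.9/2.223e+06] = -1.8 log₁₀[1.58e-05 + 3.1e-06] = 8.502, so f = 0.01384.
Darcy-Weisbach: ΔP = f(L/D)(ρV²/2) = 0.01384·(1333/0.2743)·(1025·9.566²/2) = 0.01384·4860·4.69e+04 = 3.153e+06 Pa.
Head loss h_f = ΔP/(ρg) = 3.153e+06/(1025·9.81) = 313.6 m.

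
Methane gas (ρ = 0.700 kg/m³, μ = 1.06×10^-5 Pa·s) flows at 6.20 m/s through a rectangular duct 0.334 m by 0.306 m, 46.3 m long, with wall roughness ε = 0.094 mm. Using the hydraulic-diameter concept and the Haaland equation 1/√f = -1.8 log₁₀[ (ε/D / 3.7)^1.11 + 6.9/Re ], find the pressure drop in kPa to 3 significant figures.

ΔP ≈ 0.0360 kPa

Hydraulic diameter D_h = 4A/P = 4·(0.334·0.306)/(2·(0.334+0.306)) = 0.4088/1.28 = 0.3194 m.
Re = ρVD_h/μ = 0.7·6.2·0.3194/1.06e-05 = 1.308e+05.
ε/D_h = 9.4e-05/0.3194 = 0.000294; Haaland gives 1/√f = -1.8 log₁₀[2.82e-05+5.28e-05] = 7.365, so f = 0.01843.
ΔP = f(L/D_h)(ρV²/2) = 0.01843·46.3/0.3194·13.45 = 35.95 Pa.
ΔP = 0.0360 kPa.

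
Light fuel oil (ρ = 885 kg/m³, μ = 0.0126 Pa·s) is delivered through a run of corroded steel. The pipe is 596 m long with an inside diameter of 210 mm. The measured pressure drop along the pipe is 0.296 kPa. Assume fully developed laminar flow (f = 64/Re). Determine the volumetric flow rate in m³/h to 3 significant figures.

For laminar flow, f = 64/Re with Re = ρVD/μ, so Darcy-Weisbach reduces to ΔP = 32μLV/D². Solving for V: V = ΔP·D²/(32μL) = 296·(0.21)²/(32·0.0126·596) = 0.05432 m/s.
Check: Re = ρVD/μ = 885·0.05432·0.21/0.0126 = 801.2 < 2300, so the laminar assumption holds.
Q = V·A = 0.05432·(π/4·0.21²) = 0.001881 m³/s = 6.77 m³/h.

Q ≈ 6.77 m³/h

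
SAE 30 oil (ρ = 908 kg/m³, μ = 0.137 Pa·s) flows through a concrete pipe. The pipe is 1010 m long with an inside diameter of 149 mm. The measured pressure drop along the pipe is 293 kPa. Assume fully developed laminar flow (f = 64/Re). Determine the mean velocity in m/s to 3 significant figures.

For laminar flow, f = 64/Re with Re = ρVD/μ, so Darcy-Weisbach reduces to ΔP = 32μLV/D². Solving for V: V = ΔP·D²/(32μL) = 2.93e+05·(0.149)²/(32·0.137·1010) = 1.469 m/s.
Check: Re = ρVD/μ = 908·1.469·0.149/0.137 = 1451 < 2300, so the laminar assumption holds.

V ≈ 1.47 m/s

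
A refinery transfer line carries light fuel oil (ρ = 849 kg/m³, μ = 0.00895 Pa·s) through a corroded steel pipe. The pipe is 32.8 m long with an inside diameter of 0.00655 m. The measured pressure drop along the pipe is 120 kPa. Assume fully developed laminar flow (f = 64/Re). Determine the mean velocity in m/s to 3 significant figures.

For laminar flow, f = 64/Re with Re = ρVD/μ, so Darcy-Weisbach reduces to ΔP = 32μLV/D². Solving for V: V = ΔP·D²/(32μL) = 1.2e+05·(0.00655)²/(32·0.00895·32.8) = 0.548 m/s.
Check: Re = ρVD/μ = 849·0.548·0.00655/0.00895 = 340.5 < 2300, so the laminar assumption holds.

V ≈ 0.548 m/s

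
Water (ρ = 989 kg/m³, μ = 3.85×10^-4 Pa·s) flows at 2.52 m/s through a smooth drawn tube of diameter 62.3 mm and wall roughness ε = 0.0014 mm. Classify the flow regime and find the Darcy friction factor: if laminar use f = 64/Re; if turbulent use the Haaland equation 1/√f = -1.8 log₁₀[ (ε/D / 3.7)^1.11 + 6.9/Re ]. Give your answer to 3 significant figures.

f ≈ 0.0138

Re = ρVD/μ = 989·2.52·0.0623/0.000385 = 4.033e+05.
Re > 4000 → turbulent. ε/D = 1.4e-06/0.0623 = 2.25e-05; Haaland: 1/√f = -1.8 log₁₀[1.62e-06 + 1.71e-05] = 8.509, so f = 0.01381.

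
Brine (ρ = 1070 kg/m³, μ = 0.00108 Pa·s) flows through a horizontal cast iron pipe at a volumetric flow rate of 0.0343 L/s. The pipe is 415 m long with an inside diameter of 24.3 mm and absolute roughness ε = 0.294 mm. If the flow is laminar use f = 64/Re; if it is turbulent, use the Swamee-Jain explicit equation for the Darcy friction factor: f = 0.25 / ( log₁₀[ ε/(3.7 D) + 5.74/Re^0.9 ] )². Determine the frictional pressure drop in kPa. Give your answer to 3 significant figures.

ΔP ≈ 1.80 kPa

Q = 0.0343 L/s = 0.0343/1000 = 3.43e-05 m³/s.
Cross-sectional area A = πD²/4 = π(0.0243)²/4 = 0.0004638 m²; mean velocity V = Q/A = 3.43e-05/0.0004638 = 0.07396 m/s.
Reynolds number Re = ρVD/μ = 1070 · 0.07396 · 0.0243 / 0.00108 = 1781.
Re < 2300 → laminar flow, so f = 64/Re = 64/1781 = 0.03594 (the turbulent correlation is not needed).
Darcy-Weisbach: ΔP = f(L/D)(ρV²/2) = 0.03594·(415/0.0243)·(1070·0.07396²/2) = 0.03594·1.708e+04·2.926 = 1796 Pa.
ΔP = 1796 Pa = 1.80 kPa.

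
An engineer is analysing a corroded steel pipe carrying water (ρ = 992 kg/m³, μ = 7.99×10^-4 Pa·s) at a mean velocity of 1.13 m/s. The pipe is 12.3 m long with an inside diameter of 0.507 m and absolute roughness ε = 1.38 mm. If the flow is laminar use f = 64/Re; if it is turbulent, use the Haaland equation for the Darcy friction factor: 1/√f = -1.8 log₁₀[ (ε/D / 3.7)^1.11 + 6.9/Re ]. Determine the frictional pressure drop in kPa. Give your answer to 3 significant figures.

ΔP ≈ 0.395 kPa

Reynolds number Re = ρVD/μ = 992 · 1.13 · 0.507 / 0.000799 = 7.113e+05.
Re > 4000 → turbulent. Relative roughness ε/D = 0.00138/0.507 = 0.00272. Haaland: 1/√f = -1.8 log₁₀[(0.00272/3.7)^1.11 + 6.9/7.113e+05] = -1.8 log₁₀[0.000333 + 9.7e-06] = 6.238, so f = 0.0257.
Darcy-Weisbach: ΔP = f(L/D)(ρV²/2) = 0.0257·(12.3/0.507)·(992·1.13²/2) = 0.0257·24.26·633.3 = 394.9 Pa.
ΔP = 394.9 Pa = 0.395 kPa.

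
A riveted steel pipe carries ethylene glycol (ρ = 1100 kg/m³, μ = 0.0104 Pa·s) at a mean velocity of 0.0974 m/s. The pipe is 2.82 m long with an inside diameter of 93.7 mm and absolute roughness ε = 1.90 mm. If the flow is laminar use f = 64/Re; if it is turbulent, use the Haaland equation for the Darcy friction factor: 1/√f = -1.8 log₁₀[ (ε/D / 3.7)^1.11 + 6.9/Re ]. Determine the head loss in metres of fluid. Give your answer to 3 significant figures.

h_f ≈ 9.65×10^-4 m

Reynolds number Re = ρVD/μ = 1100 · 0.0974 · 0.0937 / 0.0104 = 965.3.
Re < 2300 → laminar flow, so f = 64/Re = 64/965.3 = 0.0663 (the turbulent correlation is not needed).
Darcy-Weisbach: ΔP = f(L/D)(ρV²/2) = 0.0663·(2.82/0.0937)·(1100·0.0974²/2) = 0.0663·30.1·5.218 = 10.41 Pa.
Head loss h_f = ΔP/(ρg) = 10.41/(1100·9.81) = 9.65×10^-4 m.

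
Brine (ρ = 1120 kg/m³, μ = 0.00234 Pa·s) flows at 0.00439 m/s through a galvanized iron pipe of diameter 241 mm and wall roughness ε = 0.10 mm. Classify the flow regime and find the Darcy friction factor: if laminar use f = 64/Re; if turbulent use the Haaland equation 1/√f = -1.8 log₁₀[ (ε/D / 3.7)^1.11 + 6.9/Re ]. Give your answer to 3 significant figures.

Re = ρVD/μ = 1120·0.00439·0.241/0.00234 = 506.4.
Re < 2300 → laminar, so f = 64/Re = 0.1264 (roughness is irrelevant in laminar flow).

f ≈ 0.126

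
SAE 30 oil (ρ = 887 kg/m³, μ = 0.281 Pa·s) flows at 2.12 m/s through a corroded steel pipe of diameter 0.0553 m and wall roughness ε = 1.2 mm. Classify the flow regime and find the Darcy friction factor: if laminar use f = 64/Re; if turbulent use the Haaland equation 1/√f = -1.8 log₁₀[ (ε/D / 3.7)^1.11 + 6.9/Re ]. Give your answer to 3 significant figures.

f ≈ 0.173

Re = ρVD/μ = 887·2.12·0.0553/0.281 = 370.1.
Re < 2300 → laminar, so f = 64/Re = 0.1729 (roughness is irrelevant in laminar flow).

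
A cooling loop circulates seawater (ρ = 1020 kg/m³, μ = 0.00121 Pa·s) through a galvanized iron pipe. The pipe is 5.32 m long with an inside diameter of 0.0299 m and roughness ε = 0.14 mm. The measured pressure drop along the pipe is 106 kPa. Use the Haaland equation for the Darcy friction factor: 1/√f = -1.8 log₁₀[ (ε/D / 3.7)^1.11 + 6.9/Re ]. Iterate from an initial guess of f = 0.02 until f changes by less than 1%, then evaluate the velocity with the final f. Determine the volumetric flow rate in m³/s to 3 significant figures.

Q ≈ 0.00435 m³/s

Rearranging Darcy-Weisbach: V = √(2·ΔP·D/(f·L·ρ)). With ε/D = 0.00014/0.0299 = 0.00468, iterate starting from f = 0.02:
  f = 0.02 → V = √(2·1.06e+05·0.0299/(0.02·5.32·1020)) = 7.642 m/s; Re = ρVD/μ = 1.926e+05; f → 0.0303
  f = 0.0303 → V = 6.209 m/s; Re = 1.565e+05; f → 0.03041
Converged (Δf/f < 1%). With the final f = 0.03041: V = √(2·1.06e+05·0.0299/(0.03041·5.32·1020)) = 6.198 m/s.
Q = V·A = 6.198·(π/4·0.0299²) = 0.004352 m³/s = 0.00435 m³/s.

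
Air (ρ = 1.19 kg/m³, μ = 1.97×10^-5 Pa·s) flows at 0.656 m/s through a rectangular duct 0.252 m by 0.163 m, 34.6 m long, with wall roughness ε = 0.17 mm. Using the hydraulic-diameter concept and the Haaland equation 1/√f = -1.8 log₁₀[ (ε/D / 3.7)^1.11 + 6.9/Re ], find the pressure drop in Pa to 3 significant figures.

Hydraulic diameter D_h = 4A/P = 4·(0.252·0.163)/(2·(0.252+0.163)) = 0.1643/0.83 = 0.198 m.
Re = ρVD_h/μ = 1.19·0.656·0.198/1.97e-05 = 7844.
ε/D_h = 0.00017/0.198 = 0.000859; Haaland gives 1/√f = -1.8 log₁₀[9.24e-05+0.00088] = 5.422, so f = 0.03401.
ΔP = f(L/D_h)(ρV²/2) = 0.03401·34.6/0.198·0.256 = 1.522 Pa.

ΔP ≈ 1.52 Pa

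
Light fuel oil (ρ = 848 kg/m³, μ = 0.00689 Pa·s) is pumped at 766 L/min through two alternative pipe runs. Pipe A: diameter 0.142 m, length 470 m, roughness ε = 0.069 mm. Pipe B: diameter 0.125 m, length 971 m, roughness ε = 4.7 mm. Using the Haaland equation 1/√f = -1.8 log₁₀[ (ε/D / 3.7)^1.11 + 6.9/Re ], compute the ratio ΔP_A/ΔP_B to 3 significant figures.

ΔP_A/ΔP_B ≈ 0.114

Pipe A: V = Q/A = 0.01277/0.01584 = 0.8061 m/s; Re = 1.409e+04; ε/D = 0.000486; Haaland → f = 0.02889; ΔP_A = f(L/D)(ρV²/2) = 2.635e+04 Pa.
Pipe B: V = Q/A = 0.01277/0.01227 = 1.04 m/s; Re = 1.6e+04; ε/D = 0.0376; Haaland → f = 0.06478; ΔP_B = f(L/D)(ρV²/2) = 2.309e+05 Pa.
ΔP_A/ΔP_B = 2.635e+04/2.309e+05 = 0.114.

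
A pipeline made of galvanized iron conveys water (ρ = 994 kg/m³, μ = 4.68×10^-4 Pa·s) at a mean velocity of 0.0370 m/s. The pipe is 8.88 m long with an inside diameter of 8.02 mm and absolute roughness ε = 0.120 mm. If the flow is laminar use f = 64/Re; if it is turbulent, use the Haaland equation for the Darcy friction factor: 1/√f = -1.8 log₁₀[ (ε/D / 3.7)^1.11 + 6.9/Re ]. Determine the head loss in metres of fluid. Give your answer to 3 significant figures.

Reynolds number Re = ρVD/μ = 994 · 0.037 · 0.00802 / 0.000468 = 630.3.
Re < 2300 → laminar flow, so f = 64/Re = 64/630.3 = 0.1015 (the turbulent correlation is not needed).
Darcy-Weisbach: ΔP = f(L/D)(ρV²/2) = 0.1015·(8.88/0.00802)·(994·0.037²/2) = 0.1015·1107·0.6804 = 76.5 Pa.
Head loss h_f = ΔP/(ρg) = 76.5/(994·9.81) = 0.00785 m.

h_f ≈ 0.00785 m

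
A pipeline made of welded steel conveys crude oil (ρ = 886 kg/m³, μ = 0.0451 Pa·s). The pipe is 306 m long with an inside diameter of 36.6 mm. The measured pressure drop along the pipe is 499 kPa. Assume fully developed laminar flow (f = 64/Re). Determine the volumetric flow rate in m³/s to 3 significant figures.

Q ≈ 0.00159 m³/s

For laminar flow, f = 64/Re with Re = ρVD/μ, so Darcy-Weisbach reduces to ΔP = 32μLV/D². Solving for V: V = ΔP·D²/(32μL) = 4.99e+05·(0.0366)²/(32·0.0451·306) = 1.514 m/s.
Check: Re = ρVD/μ = 886·1.514·0.0366/0.0451 = 1088 < 2300, so the laminar assumption holds.
Q = V·A = 1.514·(π/4·0.0366²) = 0.001592 m³/s = 0.00159 m³/s.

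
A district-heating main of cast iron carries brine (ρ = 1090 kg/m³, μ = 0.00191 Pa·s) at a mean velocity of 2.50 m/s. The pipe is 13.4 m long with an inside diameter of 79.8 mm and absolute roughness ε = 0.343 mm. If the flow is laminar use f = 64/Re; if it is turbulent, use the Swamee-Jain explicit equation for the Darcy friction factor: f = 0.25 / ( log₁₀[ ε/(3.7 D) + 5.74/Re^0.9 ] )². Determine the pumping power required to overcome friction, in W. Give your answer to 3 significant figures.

P ≈ 216 W

Reynolds number Re = ρVD/μ = 1090 · 2.5 · 0.0798 / 0.00191 = 1.139e+05.
Re > 4000 → turbulent. Relative roughness ε/D = 0.000343/0.0798 = 0.0043. Swamee-Jain: f = 0.25/(log₁₀[0.0043/3.7 + 5.74/1.139e+05^0.9])² = 0.25/(log₁₀[0.00116 + 0.000162])² = 0.25/(-2.878)² = 0.03017.
Darcy-Weisbach: ΔP = f(L/D)(ρV²/2) = 0.03017·(13.4/0.0798)·(1090·2.5²/2) = 0.03017·167.9·3406 = 1.726e+04 Pa.
Q = V·A = 2.5·0.005001 = 0.0125 m³/s.
Pumping power P = QΔP = 0.0125·1.726e+04 = 215.8 W = 216 W.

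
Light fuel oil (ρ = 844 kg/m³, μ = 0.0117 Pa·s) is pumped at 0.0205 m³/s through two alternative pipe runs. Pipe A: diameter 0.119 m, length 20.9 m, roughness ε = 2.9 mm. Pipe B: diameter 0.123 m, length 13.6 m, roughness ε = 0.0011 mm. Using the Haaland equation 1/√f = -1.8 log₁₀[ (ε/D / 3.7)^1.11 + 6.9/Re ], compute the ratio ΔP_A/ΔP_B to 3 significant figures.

Pipe A: V = Q/A = 0.0205/0.01112 = 1.843 m/s; Re = 1.582e+04; ε/D = 0.0244; Haaland → f = 0.05476; ΔP_A = f(L/D)(ρV²/2) = 1.379e+04 Pa.
Pipe B: V = Q/A = 0.0205/0.01188 = 1.725 m/s; Re = 1.531e+04; ε/D = 8.94e-06; Haaland → f = 0.02758; ΔP_B = f(L/D)(ρV²/2) = 3830 Pa.
ΔP_A/ΔP_B = 1.379e+04/3830 = 3.60.

ΔP_A/ΔP_B ≈ 3.60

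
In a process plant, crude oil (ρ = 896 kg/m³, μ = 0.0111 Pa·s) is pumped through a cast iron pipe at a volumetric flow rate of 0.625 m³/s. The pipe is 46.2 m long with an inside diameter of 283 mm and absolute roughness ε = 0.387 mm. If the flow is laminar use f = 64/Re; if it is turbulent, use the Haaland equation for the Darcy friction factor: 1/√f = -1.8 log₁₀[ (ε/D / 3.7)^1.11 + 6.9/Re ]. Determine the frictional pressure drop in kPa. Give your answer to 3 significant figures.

ΔP ≈ 160 kPa

Cross-sectional area A = πD²/4 = π(0.283)²/4 = 0.0629 m²; mean velocity V = Q/A = 0.625/0.0629 = 9.936 m/s.
Reynolds number Re = ρVD/μ = 896 · 9.936 · 0.283 / 0.0111 = 2.27e+05.
Re > 4000 → turbulent. Relative roughness ε/D = 0.000387/0.283 = 0.00137. Haaland: 1/√f = -1.8 log₁₀[(0.00137/3.7)^1.11 + 6.9/2.27e+05] = -1.8 log₁₀[0.000155 + 3.04e-05] = 6.718, so f = 0.02216.
Darcy-Weisbach: ΔP = f(L/D)(ρV²/2) = 0.02216·(46.2/0.283)·(896·9.936²/2) = 0.02216·163.3·4.423e+04 = 1.6e+05 Pa.
ΔP = 1.6e+05 Pa = 160 kPa.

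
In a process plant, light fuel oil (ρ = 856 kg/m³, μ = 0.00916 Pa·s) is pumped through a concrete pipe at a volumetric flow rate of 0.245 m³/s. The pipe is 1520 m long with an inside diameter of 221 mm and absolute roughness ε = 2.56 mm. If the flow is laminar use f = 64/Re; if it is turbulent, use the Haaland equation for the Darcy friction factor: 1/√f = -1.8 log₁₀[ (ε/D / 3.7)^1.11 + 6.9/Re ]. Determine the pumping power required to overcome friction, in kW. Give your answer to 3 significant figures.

P ≈ 1190 kW

Cross-sectional area A = πD²/4 = π(0.221)²/4 = 0.03836 m²; mean velocity V = Q/A = 0.245/0.03836 = 6.387 m/s.
Reynolds number Re = ρVD/μ = 856 · 6.387 · 0.221 / 0.00916 = 1.319e+05.
Re > 4000 → turbulent. Relative roughness ε/D = 0.00256/0.221 = 0.0116. Haaland: 1/√f = -1.8 log₁₀[(0.0116/3.7)^1.11 + 6.9/1.319e+05] = -1.8 log₁₀[0.00166 + 5.23e-05] = 4.979, so f = 0.04033.
Darcy-Weisbach: ΔP = f(L/D)(ρV²/2) = 0.04033·(1520/0.221)·(856·6.387²/2) = 0.04033·6878·1.746e+04 = 4.843e+06 Pa.
Pumping power P = QΔP = 0.245·4.843e+06 = 1187000 W = 1190 kW.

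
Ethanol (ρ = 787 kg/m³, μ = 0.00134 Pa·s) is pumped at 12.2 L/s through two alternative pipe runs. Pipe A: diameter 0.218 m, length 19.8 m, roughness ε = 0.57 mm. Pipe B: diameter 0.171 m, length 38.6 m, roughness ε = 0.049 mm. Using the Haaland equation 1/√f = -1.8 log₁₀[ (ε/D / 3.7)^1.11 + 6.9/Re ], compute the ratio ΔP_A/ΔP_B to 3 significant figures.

ΔP_A/ΔP_B ≈ 0.201

Pipe A: V = Q/A = 0.0122/0.03733 = 0.3269 m/s; Re = 4.185e+04; ε/D = 0.00261; Haaland → f = 0.02807; ΔP_A = f(L/D)(ρV²/2) = 107.2 Pa.
Pipe B: V = Q/A = 0.0122/0.02297 = 0.5312 m/s; Re = 5.335e+04; ε/D = 0.000287; Haaland → f = 0.02132; ΔP_B = f(L/D)(ρV²/2) = 534.4 Pa.
ΔP_A/ΔP_B = 107.2/534.4 = 0.201.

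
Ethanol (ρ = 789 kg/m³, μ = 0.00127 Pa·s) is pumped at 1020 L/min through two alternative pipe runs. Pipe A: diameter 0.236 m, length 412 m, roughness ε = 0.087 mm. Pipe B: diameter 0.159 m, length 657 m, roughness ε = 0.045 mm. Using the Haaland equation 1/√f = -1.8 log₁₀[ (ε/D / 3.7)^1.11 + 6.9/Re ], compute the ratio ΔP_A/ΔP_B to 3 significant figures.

Pipe A: V = Q/A = 0.017/0.04374 = 0.3886 m/s; Re = 5.698e+04; ε/D = 0.000369; Haaland → f = 0.02134; ΔP_A = f(L/D)(ρV²/2) = 2219 Pa.
Pipe B: V = Q/A = 0.017/0.01986 = 0.8562 m/s; Re = 8.457e+04; ε/D = 0.000283; Haaland → f = 0.01964; ΔP_B = f(L/D)(ρV²/2) = 2.347e+04 Pa.
ΔP_A/ΔP_B = 2219/2.347e+04 = 0.0946.

ΔP_A/ΔP_B ≈ 0.0946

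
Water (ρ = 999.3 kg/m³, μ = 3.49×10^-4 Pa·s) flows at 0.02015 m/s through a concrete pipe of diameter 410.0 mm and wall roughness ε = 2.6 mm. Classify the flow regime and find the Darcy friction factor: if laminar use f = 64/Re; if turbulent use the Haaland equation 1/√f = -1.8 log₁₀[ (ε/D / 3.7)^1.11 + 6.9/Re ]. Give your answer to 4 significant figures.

Re = ρVD/μ = 999.3·0.02015·0.41/0.000349 = 2.366e+04.
Re > 4000 → turbulent. ε/D = 0.0026/0.41 = 0.00634; Haaland: 1/√f = -1.8 log₁₀[0.000851 + 0.000292] = 5.296, so f = 0.03565.

f ≈ 0.03565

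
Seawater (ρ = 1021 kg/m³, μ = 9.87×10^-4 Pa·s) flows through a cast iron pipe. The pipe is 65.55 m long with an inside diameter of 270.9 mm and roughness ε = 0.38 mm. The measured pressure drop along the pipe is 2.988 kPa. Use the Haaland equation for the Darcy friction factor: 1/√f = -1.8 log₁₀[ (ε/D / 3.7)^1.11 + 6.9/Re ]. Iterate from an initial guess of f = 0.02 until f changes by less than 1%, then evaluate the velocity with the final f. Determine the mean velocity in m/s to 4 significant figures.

V ≈ 1.046 m/s

Rearranging Darcy-Weisbach: V = √(2·ΔP·D/(f·L·ρ)). With ε/D = 0.00038/0.2709 = 0.0014, iterate starting from f = 0.02:
  f = 0.02 → V = √(2·2988·0.2709/(0.02·65.55·1021)) = 1.1 m/s; Re = ρVD/μ = 3.082e+05; f → 0.02206
  f = 0.02206 → V = 1.047 m/s; Re = 2.934e+05; f → 0.02209
Converged (Δf/f < 1%). With the final f = 0.02209: V = √(2·2988·0.2709/(0.02209·65.55·1021)) = 1.046 m/s.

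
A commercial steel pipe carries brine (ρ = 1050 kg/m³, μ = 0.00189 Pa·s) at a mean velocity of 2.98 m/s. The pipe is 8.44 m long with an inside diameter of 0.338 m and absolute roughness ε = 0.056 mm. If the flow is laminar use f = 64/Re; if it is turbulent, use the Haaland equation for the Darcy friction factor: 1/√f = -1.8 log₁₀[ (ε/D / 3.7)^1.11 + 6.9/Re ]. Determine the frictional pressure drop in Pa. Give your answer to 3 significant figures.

Reynolds number Re = ρVD/μ = 1050 · 2.98 · 0.338 / 0.00189 = 5.596e+05.
Re > 4000 → turbulent. Relative roughness ε/D = 5.6e-05/0.338 = 0.000166. Haaland: 1/√f = -1.8 log₁₀[(0.000166/3.7)^1.11 + 6.9/5.596e+05] = -1.8 log₁₀[1.49e-05 + 1.23e-05] = 8.217, so f = 0.01481.
Darcy-Weisbach: ΔP = f(L/D)(ρV²/2) = 0.01481·(8.44/0.338)·(1050·2.98²/2) = 0.01481·24.97·4662 = 1724 Pa.

ΔP ≈ 1720 Pa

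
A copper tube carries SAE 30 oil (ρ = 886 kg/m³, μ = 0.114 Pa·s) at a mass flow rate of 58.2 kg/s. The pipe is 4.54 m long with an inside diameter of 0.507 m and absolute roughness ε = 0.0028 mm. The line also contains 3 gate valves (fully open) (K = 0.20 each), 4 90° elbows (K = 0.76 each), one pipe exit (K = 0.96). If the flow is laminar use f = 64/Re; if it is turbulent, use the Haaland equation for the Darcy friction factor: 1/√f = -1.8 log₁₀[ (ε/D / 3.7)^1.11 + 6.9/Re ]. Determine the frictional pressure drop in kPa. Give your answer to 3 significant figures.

A = πD²/4 = π(0.507)²/4 = 0.2019 m²; mean velocity V = ṁ/(ρA) = 58.2/(886 · 0.2019) = 0.3254 m/s.
Reynolds number Re = ρVD/μ = 886 · 0.3254 · 0.507 / 0.114 = 1282.
Re < 2300 → laminar flow, so f = 64/Re = 64/1282 = 0.04992 (the turbulent correlation is not needed).
Total minor-loss coefficient ΣK = 3·0.2 + 4·0.76 + 1·0.96 = 4.6.
ΔP = [f·L/D + ΣK]·(ρV²/2) = [0.04992·4.54/0.507 + 4.6]·(886·0.3254²/2) = [0.447 + 4.6]·46.9 = 236.7 Pa.
ΔP = 236.7 Pa = 0.237 kPa.

ΔP ≈ 0.237 kPa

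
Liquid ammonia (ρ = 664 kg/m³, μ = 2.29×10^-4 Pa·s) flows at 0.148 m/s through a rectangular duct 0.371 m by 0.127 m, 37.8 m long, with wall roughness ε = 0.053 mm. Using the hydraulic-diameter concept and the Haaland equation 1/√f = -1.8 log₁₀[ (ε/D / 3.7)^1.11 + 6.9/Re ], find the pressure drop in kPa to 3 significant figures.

ΔP ≈ 0.0287 kPa

Hydraulic diameter D_h = 4A/P = 4·(0.371·0.127)/(2·(0.371+0.127)) = 0.1885/0.996 = 0.1892 m.
Re = ρVD_h/μ = 664·0.148·0.1892/0.000229 = 8.12e+04.
ε/D_h = 5.3e-05/0.1892 = 0.00028; Haaland gives 1/√f = -1.8 log₁₀[2.67e-05+8.5e-05] = 7.114, so f = 0.01976.
ΔP = f(L/D_h)(ρV²/2) = 0.01976·37.8/0.1892·7.272 = 28.7 Pa.
ΔP = 0.0287 kPa.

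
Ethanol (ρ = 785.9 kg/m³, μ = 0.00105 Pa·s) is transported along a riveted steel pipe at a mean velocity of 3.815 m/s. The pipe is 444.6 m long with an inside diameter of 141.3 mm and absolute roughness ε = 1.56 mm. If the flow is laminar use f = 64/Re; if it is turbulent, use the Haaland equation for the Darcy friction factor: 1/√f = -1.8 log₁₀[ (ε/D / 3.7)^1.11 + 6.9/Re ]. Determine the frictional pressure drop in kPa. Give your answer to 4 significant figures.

Reynolds number Re = ρVD/μ = 785.9 · 3.815 · 0.1413 / 0.00105 = 4.035e+05.
Re > 4000 → turbulent. Relative roughness ε/D = 0.00156/0.1413 = 0.011. Haaland: 1/√f = -1.8 log₁₀[(0.011/3.7)^1.11 + 6.9/4.035e+05] = -1.8 log₁₀[0.00157 + 1.71e-05] = 5.037, so f = 0.03942.
Darcy-Weisbach: ΔP = f(L/D)(ρV²/2) = 0.03942·(444.6/0.1413)·(785.9·3.815²/2) = 0.03942·3146·5719 = 7.093e+05 Pa.
ΔP = 7.093e+05 Pa = 709.3 kPa.

ΔP ≈ 709.3 kPa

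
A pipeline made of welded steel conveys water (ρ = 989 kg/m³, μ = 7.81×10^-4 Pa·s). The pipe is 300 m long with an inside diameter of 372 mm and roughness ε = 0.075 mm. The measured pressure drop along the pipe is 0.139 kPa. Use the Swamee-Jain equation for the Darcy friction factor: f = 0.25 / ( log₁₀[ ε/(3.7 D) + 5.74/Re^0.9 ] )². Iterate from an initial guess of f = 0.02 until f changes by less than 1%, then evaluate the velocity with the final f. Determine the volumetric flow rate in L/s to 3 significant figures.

Q ≈ 14.1 L/s

Rearranging Darcy-Weisbach: V = √(2·ΔP·D/(f·L·ρ)). With ε/D = 7.5e-05/0.372 = 0.000202, iterate starting from f = 0.02:
  f = 0.02 → V = √(2·139·0.372/(0.02·300·989)) = 0.132 m/s; Re = ρVD/μ = 6.219e+04; f → 0.02067
  f = 0.02067 → V = 0.1299 m/s; Re = 6.117e+04; f → 0.02073
Converged (Δf/f < 1%). With the final f = 0.02073: V = √(2·139·0.372/(0.02073·300·989)) = 0.1297 m/s.
Q = V·A = 0.1297·(π/4·0.372²) = 0.01409 m³/s = 14.1 L/s.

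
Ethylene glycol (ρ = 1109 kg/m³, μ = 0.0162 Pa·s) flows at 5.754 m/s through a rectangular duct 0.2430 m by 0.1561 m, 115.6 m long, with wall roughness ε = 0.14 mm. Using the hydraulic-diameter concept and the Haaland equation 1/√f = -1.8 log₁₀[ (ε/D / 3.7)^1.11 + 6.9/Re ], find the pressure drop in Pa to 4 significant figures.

Hydraulic diameter D_h = 4A/P = 4·(0.243·0.1561)/(2·(0.243+0.1561)) = 0.1517/0.7982 = 0.1901 m.
Re = ρVD_h/μ = 1109·5.754·0.1901/0.0162 = 7.488e+04.
ε/D_h = 0.00014/0.1901 = 0.000736; Haaland gives 1/√f = -1.8 log₁₀[7.8e-05+9.22e-05] = 6.785, so f = 0.02172.
ΔP = f(L/D_h)(ρV²/2) = 0.02172·115.6/0.1901·1.836e+04 = 2.425e+05 Pa.

ΔP ≈ 242500 Pa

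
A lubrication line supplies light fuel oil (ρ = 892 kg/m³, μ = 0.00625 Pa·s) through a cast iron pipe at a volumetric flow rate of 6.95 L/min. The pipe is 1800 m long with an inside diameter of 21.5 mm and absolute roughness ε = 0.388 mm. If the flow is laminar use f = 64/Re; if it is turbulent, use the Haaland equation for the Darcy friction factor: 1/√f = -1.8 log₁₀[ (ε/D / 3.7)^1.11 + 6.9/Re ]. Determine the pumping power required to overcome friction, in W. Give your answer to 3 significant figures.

Q = 6.95 L/min = 6.95/60000 = 0.0001158 m³/s.
Cross-sectional area A = πD²/4 = π(0.0215)²/4 = 0.0003631 m²; mean velocity V = Q/A = 0.0001158/0.0003631 = 0.3191 m/s.
Reynolds number Re = ρVD/μ = 892 · 0.3191 · 0.0215 / 0.00625 = 979.
Re < 2300 → laminar flow, so f = 64/Re = 64/979 = 0.06537 (the turbulent correlation is not needed).
Darcy-Weisbach: ΔP = f(L/D)(ρV²/2) = 0.06537·(1800/0.0215)·(892·0.3191²/2) = 0.06537·8.372e+04·45.4 = 2.485e+05 Pa.
Pumping power P = QΔP = 0.0001158·2.485e+05 = 28.78 W = 28.8 W.

P ≈ 28.8 W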